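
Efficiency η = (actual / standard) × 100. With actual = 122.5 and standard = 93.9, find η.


Efficiency = (actual / standard) × 100
= (122.5 / 93.9) × 100
= 130.5%


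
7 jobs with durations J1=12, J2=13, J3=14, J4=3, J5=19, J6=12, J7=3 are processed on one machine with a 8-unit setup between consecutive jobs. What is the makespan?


Makespan = Σ processing + (n-1) × setup
= (12 + 13 + 14 + 3 + 19 + 12 + 3) + (7-1)×8
= 76 + 48
= 124 time units


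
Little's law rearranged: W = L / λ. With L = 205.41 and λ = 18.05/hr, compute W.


Little's law: L = λW → W = L / λ
= 205.41 / 18.05
= 11.38 hours


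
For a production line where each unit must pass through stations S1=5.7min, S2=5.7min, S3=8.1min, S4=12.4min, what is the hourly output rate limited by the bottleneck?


Bottleneck = longest station time
Station times: [5.7, 5.7, 8.1, 12.4]
Max = 12.4 min
Rate = 60 / 12.4
= 4.84 units/hour (bottleneck: 12.4min)


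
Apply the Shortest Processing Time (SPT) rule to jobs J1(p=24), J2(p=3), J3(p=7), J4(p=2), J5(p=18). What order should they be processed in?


SPT: sort by shortest processing time
  J4: p=2
  J2: p=3
  J3: p=7
  J5: p=18
  J1: p=24
Order: J4 → J2 → J3 → J5 → J1


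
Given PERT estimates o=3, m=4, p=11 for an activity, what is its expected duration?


te = (o + 4m + p) / 6
= (3 + 4×4 + 11) / 6
= (3 + 16 + 11) / 6
= 30 / 6
= 5.00


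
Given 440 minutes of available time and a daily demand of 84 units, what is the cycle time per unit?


Cycle time = available time / demand
= 440 / 84
= 5.24 min/unit


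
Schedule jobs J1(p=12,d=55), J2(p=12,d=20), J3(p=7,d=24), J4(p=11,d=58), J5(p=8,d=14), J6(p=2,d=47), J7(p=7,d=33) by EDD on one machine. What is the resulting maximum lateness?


EDD order: J5 → J2 → J3 → J7 → J6 → J1 → J4
Completion and lateness:
  J5: C=8, d=14, L=8-14=-6
  J2: C=20, d=20, L=20-20=0
  J3: C=27, d=24, L=27-24=3
  J7: C=34, d=33, L=34-33=1
  J6: C=36, d=47, L=36-47=-11
  J1: C=48, d=55, L=48-55=-7
  J4: C=59, d=58, L=59-58=1
Lmax = max(-6, 0, 3, 1, -11, -7, 1)
= 3


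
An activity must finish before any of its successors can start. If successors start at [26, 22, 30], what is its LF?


LF = min of all successor start times
Successors start at: [26, 22, 30]
LF = min(26, 22, 30)
= 22


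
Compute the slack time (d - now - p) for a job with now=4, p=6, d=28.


Slack = due - current_time - processing
= 28 - 4 - 6
= 18


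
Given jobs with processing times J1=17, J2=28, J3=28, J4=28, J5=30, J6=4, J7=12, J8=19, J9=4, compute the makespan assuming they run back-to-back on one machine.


Sequential makespan: sum all processing times
= 17 + 28 + 28 + 28 + 30 + 4 + 12 + 19 + 4
= 170 time units


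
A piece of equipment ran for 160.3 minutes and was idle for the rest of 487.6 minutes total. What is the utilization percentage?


Utilization = busy / total × 100
= 160.3 / 487.6 × 100
= 32.9%


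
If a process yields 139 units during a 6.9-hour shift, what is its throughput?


Throughput = units / time
= 139 / 6.9
= 20.1 units/hour


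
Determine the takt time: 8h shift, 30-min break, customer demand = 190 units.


Available = 8×60 - 30 = 450 min
Takt time = 450 / 190
= 2.37 min/unit


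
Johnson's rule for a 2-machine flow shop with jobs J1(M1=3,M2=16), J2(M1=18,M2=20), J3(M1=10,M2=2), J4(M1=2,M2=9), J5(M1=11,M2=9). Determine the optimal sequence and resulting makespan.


Johnson's rule:
Group 1 (M1≤M2, sort by M1): ['J4', 'J1', 'J2']
Group 2 (M1>M2, sort desc M2): ['J5', 'J3']
Sequence: J4 → J1 → J2 → J5 → J3
Makespan calculation:
  J4: M1 done=2, M2 done=11
  J1: M1 done=5, M2 done=27
  J2: M1 done=23, M2 done=47
  J5: M1 done=34, M2 done=56
  J3: M1 done=44, M2 done=58
= Sequence: J4 → J1 → J2 → J5 → J3, Makespan: 58


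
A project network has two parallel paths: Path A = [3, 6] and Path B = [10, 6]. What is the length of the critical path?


Path A: 3 + 6 = 9
Path B: 10 + 6 = 16
Critical path = longest = max(9, 16)
= 16 (Path B)


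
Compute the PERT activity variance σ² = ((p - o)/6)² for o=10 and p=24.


σ² = ((p - o) / 6)² = (p - o)² / 36
= (24 - 10)² / 36
= 14² / 36
= 196 / 36
= 5.4444


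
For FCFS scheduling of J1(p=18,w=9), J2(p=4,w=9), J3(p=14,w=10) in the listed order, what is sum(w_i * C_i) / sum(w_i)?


Completion times:
  J1: C=18, w×C=9×18=162
  J2: C=22, w×C=9×22=198
  J3: C=36, w×C=10×36=360
Sum w×C = 720
Sum w = 28
Weighted avg = 720/28
= 25.71


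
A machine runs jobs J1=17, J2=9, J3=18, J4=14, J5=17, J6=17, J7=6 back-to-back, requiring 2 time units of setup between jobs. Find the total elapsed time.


Makespan = Σ processing + (n-1) × setup
= (17 + 9 + 18 + 14 + 17 + 17 + 6) + (7-1)×2
= 98 + 12
= 110 time units


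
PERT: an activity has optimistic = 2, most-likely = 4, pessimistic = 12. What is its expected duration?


te = (o + 4m + p) / 6
= (2 + 4×4 + 12) / 6
= (2 + 16 + 12) / 6
= 30 / 6
= 5.00


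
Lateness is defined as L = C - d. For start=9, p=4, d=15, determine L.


Completion = 9 + 4 = 13
Lateness = C - d = 13 - 15
= -2


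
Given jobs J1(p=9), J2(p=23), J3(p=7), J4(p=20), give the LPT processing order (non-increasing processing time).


LPT: sort by longest processing time first
  J2: p=23
  J4: p=20
  J1: p=9
  J3: p=7
Order: J2 → J4 → J1 → J3


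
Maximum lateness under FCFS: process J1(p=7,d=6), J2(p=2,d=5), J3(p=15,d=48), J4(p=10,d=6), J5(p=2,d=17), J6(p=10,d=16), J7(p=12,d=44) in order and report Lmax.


Lateness per job (L = C - d):
  J1: C=7, d=6, L=1
  J2: C=9, d=5, L=4
  J3: C=24, d=48, L=-24
  J4: C=34, d=6, L=28
  J5: C=36, d=17, L=19
  J6: C=46, d=16, L=30
  J7: C=58, d=44, L=14
Lmax = max(1, 4, -24, 28, 19, 30, 14)
= 30


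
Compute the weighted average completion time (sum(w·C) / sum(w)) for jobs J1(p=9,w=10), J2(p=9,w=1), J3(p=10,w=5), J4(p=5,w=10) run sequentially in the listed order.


Completion times:
  J1: C=9, w×C=10×9=90
  J2: C=18, w×C=1×18=18
  J3: C=28, w×C=5×28=140
  J4: C=33, w×C=10×33=330
Sum w×C = 578
Sum w = 26
Weighted avg = 578/26
= 22.23


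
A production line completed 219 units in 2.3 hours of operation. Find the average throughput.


Throughput = units / time
= 219 / 2.3
= 95.2 units/hour


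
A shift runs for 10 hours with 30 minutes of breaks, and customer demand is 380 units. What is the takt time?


Available = 10×60 - 30 = 570 min
Takt time = 570 / 380
= 1.50 min/unit


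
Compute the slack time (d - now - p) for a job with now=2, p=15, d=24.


Slack = due - current_time - processing
= 24 - 2 - 15
= 7


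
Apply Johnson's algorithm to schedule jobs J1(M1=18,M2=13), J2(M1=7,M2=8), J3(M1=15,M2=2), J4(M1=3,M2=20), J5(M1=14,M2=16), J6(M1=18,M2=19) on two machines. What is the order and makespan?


Johnson's rule:
Group 1 (M1≤M2, sort by M1): ['J4', 'J2', 'J5', 'J6']
Group 2 (M1>M2, sort desc M2): ['J1', 'J3']
Sequence: J4 → J2 → J5 → J6 → J1 → J3
Makespan calculation:
  J4: M1 done=3, M2 done=23
  J2: M1 done=10, M2 done=31
  J5: M1 done=24, M2 done=47
  J6: M1 done=42, M2 done=66
  J1: M1 done=60, M2 done=79
  J3: M1 done=75, M2 done=81
= Sequence: J4 → J2 → J5 → J6 → J1 → J3, Makespan: 81


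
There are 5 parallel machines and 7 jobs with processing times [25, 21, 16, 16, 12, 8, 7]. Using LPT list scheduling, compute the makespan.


Jobs (LPT sorted): [25, 21, 16, 16, 12, 8, 7]
Machines: 5
  J=25 → Machine 1 (load: 0+25=25)
  J=21 → Machine 2 (load: 0+21=21)
  J=16 → Machine 3 (load: 0+16=16)
  J=16 → Machine 4 (load: 0+16=16)
  J=12 → Machine 5 (load: 0+12=12)
  J=8 → Machine 5 (load: 12+8=20)
  J=7 → Machine 3 (load: 16+7=23)
Machine loads: [25, 21, 23, 16, 20]
Makespan = max = 25 time units


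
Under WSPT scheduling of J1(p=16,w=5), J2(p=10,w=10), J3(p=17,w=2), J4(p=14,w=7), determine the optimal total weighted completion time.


WSPT order (by p/w): J2 → J4 → J1 → J3
  J2: C=10, w·C=10×10=100
  J4: C=24, w·C=7×24=168
  J1: C=40, w·C=5×40=200
  J3: C=57, w·C=2×57=114
Σ w·C = 582
= 582


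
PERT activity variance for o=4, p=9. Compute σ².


σ² = ((p - o) / 6)² = (p - o)² / 36
= (9 - 4)² / 36
= 5² / 36
= 25 / 36
= 0.6944


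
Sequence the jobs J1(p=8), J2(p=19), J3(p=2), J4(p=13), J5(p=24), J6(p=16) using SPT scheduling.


SPT: sort by shortest processing time
  J3: p=2
  J1: p=8
  J4: p=13
  J6: p=16
  J2: p=19
  J5: p=24
Order: J3 → J1 → J4 → J6 → J2 → J5


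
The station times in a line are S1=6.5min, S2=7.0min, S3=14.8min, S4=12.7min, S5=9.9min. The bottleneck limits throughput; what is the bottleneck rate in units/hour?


Bottleneck = longest station time
Station times: [6.5, 7.0, 14.8, 12.7, 9.9]
Max = 14.8 min
Rate = 60 / 14.8
= 4.05 units/hour (bottleneck: 14.8min)


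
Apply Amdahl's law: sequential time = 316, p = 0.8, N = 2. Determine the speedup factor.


Amdahl's law: T_p = T × ((1-p) + p/N)
= 316 × ((1-0.8) + 0.8/2)
= 316 × (0.20 + 0.4000)
= 316 × 0.6000
= 189.60
Speedup = 316/189.60
= 1.67×


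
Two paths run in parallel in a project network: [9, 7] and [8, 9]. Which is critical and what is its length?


Path A: 9 + 7 = 16
Path B: 8 + 9 = 17
Critical path = longest = max(16, 17)
= 17 (Path B)


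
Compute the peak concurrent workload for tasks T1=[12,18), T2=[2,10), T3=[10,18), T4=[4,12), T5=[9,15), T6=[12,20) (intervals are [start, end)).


Check each time point for overlaps:
  t=12: 4 tasks active (T1, T3, T5, T6)
Max concurrent = 4


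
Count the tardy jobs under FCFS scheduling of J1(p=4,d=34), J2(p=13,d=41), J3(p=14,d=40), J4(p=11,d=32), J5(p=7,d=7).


Completion vs due date:
  J1: C=4, d=34 → on time
  J2: C=17, d=41 → on time
  J3: C=31, d=40 → on time
  J4: C=42, d=32 → TARDY
  J5: C=49, d=7 → TARDY
Tardy jobs: J4, J5
Count = 2


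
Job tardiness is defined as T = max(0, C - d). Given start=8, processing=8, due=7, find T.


Completion = start + processing = 8 + 8 = 16
Tardiness = max(0, C - d) = max(0, 16 - 7)
= max(0, 9)
= 9


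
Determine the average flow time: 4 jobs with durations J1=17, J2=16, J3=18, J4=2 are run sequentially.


Completion times:
  J1: completes at 17
  J2: completes at 33
  J3: completes at 51
  J4: completes at 53
Sum = 154
Average = 154/4
= 38.50


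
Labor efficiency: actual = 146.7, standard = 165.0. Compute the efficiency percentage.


Efficiency = (actual / standard) × 100
= (146.7 / 165.0) × 100
= 88.9%


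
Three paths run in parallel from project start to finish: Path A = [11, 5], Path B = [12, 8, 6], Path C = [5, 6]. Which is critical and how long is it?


Path A: 11 + 5 = 16
Path B: 12 + 8 + 6 = 26
Path C: 5 + 6 = 11
Critical path = longest = max(16, 26, 11)
= 26 (Path B)


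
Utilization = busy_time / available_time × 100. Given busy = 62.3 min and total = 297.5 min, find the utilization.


Utilization = busy / total × 100
= 62.3 / 297.5 × 100
= 20.9%


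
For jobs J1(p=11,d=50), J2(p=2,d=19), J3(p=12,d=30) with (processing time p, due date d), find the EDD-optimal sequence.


EDD: sort by earliest due date
  J2: d=19, p=2
  J3: d=30, p=12
  J1: d=50, p=11
Order: J2 → J3 → J1


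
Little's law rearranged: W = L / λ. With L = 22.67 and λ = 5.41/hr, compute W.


Little's law: L = λW → W = L / λ
= 22.67 / 5.41
= 4.19 hours


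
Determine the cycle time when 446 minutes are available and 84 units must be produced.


Cycle time = available time / demand
= 446 / 84
= 5.31 min/unit


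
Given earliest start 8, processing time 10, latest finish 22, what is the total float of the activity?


EF = ES + duration = 8 + 10 = 18
LS = LF - duration = 22 - 10 = 12
Total Float = LF - EF = 22 - 18
(or LS - ES = 12 - 8)
= 4


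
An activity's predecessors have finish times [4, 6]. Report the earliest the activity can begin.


ES = max of all predecessor completion times
Predecessors: [4, 6]
ES = max(4, 6)
= 6


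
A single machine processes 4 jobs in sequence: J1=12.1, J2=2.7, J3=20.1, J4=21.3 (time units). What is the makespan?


Sequential makespan: sum all processing times
= 12.1 + 2.7 + 20.1 + 21.3
= 56.2 time units


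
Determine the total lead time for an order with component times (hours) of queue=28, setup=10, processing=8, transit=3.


Lead time = queue + setup + processing + transit
= 28 + 10 + 8 + 3
= 49 hours


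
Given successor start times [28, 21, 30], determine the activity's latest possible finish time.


LF = min of all successor start times
Successors start at: [28, 21, 30]
LF = min(28, 21, 30)
= 21


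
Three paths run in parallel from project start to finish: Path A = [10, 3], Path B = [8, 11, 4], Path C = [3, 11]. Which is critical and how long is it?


Path A: 10 + 3 = 13
Path B: 8 + 11 + 4 = 23
Path C: 3 + 11 = 14
Critical path = longest = max(13, 23, 14)
= 23 (Path B)


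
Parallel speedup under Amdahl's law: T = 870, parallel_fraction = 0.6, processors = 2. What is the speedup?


Amdahl's law: T_p = T × ((1-p) + p/N)
= 870 × ((1-0.6) + 0.6/2)
= 870 × (0.40 + 0.3000)
= 870 × 0.7000
= 609.00
Speedup = 870/609.00
= 1.43×


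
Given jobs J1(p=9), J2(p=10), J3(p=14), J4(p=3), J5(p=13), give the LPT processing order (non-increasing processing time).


LPT: sort by longest processing time first
  J3: p=14
  J5: p=13
  J2: p=10
  J1: p=9
  J4: p=3
Order: J3 → J5 → J2 → J1 → J4


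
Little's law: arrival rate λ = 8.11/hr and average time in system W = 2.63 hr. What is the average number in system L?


Little's law: L = λ × W
= 8.11 × 2.63
= 21.33


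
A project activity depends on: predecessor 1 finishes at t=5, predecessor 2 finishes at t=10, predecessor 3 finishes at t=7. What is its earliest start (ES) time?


ES = max of all predecessor completion times
Predecessors: [5, 10, 7]
ES = max(5, 10, 7)
= 10


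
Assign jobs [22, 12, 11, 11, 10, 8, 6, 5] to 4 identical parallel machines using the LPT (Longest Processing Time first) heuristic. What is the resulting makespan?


Jobs (LPT sorted): [22, 12, 11, 11, 10, 8, 6, 5]
Machines: 4
  J=22 → Machine 1 (load: 0+22=22)
  J=12 → Machine 2 (load: 0+12=12)
  J=11 → Machine 3 (load: 0+11=11)
  J=11 → Machine 4 (load: 0+11=11)
  J=10 → Machine 3 (load: 11+10=21)
  J=8 → Machine 4 (load: 11+8=19)
  J=6 → Machine 2 (load: 12+6=18)
  J=5 → Machine 2 (load: 18+5=23)
Machine loads: [22, 23, 21, 19]
Makespan = max = 23 time units


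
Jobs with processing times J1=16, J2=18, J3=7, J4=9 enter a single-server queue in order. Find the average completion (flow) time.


Completion times:
  J1: completes at 16
  J2: completes at 34
  J3: completes at 41
  J4: completes at 50
Sum = 141
Average = 141/4
= 35.25


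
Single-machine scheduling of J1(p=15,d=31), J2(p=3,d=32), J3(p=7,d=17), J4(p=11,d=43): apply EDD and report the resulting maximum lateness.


EDD order: J3 → J1 → J2 → J4
Completion and lateness:
  J3: C=7, d=17, L=7-17=-10
  J1: C=22, d=31, L=22-31=-9
  J2: C=25, d=32, L=25-32=-7
  J4: C=36, d=43, L=36-43=-7
Lmax = max(-10, -9, -7, -7)
= -7


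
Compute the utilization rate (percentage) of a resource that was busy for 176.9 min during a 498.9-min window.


Utilization = busy / total × 100
= 176.9 / 498.9 × 100
= 35.5%


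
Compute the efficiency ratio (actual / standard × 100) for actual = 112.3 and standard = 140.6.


Efficiency = (actual / standard) × 100
= (112.3 / 140.6) × 100
= 79.9%


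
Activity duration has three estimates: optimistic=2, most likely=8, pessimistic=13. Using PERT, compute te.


te = (o + 4m + p) / 6
= (2 + 4×8 + 13) / 6
= (2 + 32 + 13) / 6
= 47 / 6
= 7.83


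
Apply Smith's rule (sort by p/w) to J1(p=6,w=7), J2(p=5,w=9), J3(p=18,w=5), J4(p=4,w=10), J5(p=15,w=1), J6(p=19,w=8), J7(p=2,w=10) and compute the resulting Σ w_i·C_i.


WSPT order (by p/w): J7 → J4 → J2 → J1 → J6 → J3 → J5
  J7: C=2, w·C=10×2=20
  J4: C=6, w·C=10×6=60
  J2: C=11, w·C=9×11=99
  J1: C=17, w·C=7×17=119
  J6: C=36, w·C=8×36=288
  J3: C=54, w·C=5×54=270
  J5: C=69, w·C=1×69=69
Σ w·C = 925
= 925


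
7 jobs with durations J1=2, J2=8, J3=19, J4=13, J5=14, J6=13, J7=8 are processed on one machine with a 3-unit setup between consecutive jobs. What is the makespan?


Makespan = Σ processing + (n-1) × setup
= (2 + 8 + 19 + 13 + 14 + 13 + 8) + (7-1)×3
= 77 + 18
= 95 time units


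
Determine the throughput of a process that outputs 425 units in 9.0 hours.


Throughput = units / time
= 425 / 9.0
= 47.2 units/hour


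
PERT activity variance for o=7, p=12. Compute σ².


σ² = ((p - o) / 6)² = (p - o)² / 36
= (12 - 7)² / 36
= 5² / 36
= 25 / 36
= 0.6944


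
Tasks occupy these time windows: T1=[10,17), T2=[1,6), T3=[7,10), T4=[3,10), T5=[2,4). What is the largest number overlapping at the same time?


Check each time point for overlaps:
  t=3: 3 tasks active (T2, T4, T5)
Max concurrent = 3


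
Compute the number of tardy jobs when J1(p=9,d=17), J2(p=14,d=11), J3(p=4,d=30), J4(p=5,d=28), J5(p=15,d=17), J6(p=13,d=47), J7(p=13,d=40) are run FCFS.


Completion vs due date:
  J1: C=9, d=17 → on time
  J2: C=23, d=11 → TARDY
  J3: C=27, d=30 → on time
  J4: C=32, d=28 → TARDY
  J5: C=47, d=17 → TARDY
  J6: C=60, d=47 → TARDY
  J7: C=73, d=40 → TARDY
Tardy jobs: J2, J4, J5, J6, J7
Count = 5


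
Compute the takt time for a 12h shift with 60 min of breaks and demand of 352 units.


Available = 12×60 - 60 = 660 min
Takt time = 660 / 352
= 1.88 min/unit


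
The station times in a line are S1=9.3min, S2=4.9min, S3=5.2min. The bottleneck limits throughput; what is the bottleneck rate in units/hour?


Bottleneck = longest station time
Station times: [9.3, 4.9, 5.2]
Max = 9.3 min
Rate = 60 / 9.3
= 6.45 units/hour (bottleneck: 9.3min)


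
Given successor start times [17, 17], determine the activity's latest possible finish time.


LF = min of all successor start times
Successors start at: [17, 17]
LF = min(17, 17)
= 17


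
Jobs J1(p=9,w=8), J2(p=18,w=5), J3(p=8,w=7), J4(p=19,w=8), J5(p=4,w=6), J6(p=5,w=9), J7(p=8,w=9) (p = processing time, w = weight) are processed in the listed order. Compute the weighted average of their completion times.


Completion times:
  J1: C=9, w×C=8×9=72
  J2: C=27, w×C=5×27=135
  J3: C=35, w×C=7×35=245
  J4: C=54, w×C=8×54=432
  J5: C=58, w×C=6×58=348
  J6: C=63, w×C=9×63=567
  J7: C=71, w×C=9×71=639
Sum w×C = 2438
Sum w = 52
Weighted avg = 2438/52
= 46.88


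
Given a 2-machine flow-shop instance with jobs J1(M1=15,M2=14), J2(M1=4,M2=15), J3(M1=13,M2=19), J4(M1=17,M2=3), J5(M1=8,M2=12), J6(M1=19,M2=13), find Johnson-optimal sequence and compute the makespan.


Johnson's rule:
Group 1 (M1≤M2, sort by M1): ['J2', 'J5', 'J3']
Group 2 (M1>M2, sort desc M2): ['J1', 'J6', 'J4']
Sequence: J2 → J5 → J3 → J1 → J6 → J4
Makespan calculation:
  J2: M1 done=4, M2 done=19
  J5: M1 done=12, M2 done=31
  J3: M1 done=25, M2 done=50
  J1: M1 done=40, M2 done=64
  J6: M1 done=59, M2 done=77
  J4: M1 done=76, M2 done=80
= Sequence: J2 → J5 → J3 → J1 → J6 → J4, Makespan: 80


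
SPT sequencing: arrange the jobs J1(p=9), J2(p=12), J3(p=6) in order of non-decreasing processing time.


SPT: sort by shortest processing time
  J3: p=6
  J1: p=9
  J2: p=12
Order: J3 → J1 → J2


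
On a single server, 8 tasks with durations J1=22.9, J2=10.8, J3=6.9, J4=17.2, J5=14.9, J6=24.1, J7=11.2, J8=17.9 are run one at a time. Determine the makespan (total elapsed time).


Sequential makespan: sum all processing times
= 22.9 + 10.8 + 6.9 + 17.2 + 14.9 + 24.1 + 11.2 + 17.9
= 125.9 time units


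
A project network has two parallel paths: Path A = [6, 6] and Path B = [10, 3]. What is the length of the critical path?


Path A: 6 + 6 = 12
Path B: 10 + 3 = 13
Critical path = longest = max(12, 13)
= 13 (Path B)


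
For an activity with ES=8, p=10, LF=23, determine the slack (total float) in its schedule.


EF = ES + duration = 8 + 10 = 18
LS = LF - duration = 23 - 10 = 13
Total Float = LF - EF = 23 - 18
(or LS - ES = 13 - 8)
= 5


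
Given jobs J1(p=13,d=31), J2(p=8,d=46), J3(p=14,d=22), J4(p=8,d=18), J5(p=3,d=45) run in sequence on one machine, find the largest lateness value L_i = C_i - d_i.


Lateness per job (L = C - d):
  J1: C=13, d=31, L=-18
  J2: C=21, d=46, L=-25
  J3: C=35, d=22, L=13
  J4: C=43, d=18, L=25
  J5: C=46, d=45, L=1
Lmax = max(-18, -25, 13, 25, 1)
= 25


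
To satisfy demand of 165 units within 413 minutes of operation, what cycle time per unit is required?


Cycle time = available time / demand
= 413 / 165
= 2.50 min/unit


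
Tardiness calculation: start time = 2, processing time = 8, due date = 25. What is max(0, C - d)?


Completion = start + processing = 2 + 8 = 10
Tardiness = max(0, C - d) = max(0, 10 - 25)
= max(0, -15)
= 0


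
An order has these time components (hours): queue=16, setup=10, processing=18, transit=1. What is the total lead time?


Lead time = queue + setup + processing + transit
= 16 + 10 + 18 + 1
= 45 hours


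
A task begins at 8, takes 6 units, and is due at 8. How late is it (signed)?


Completion = 8 + 6 = 14
Lateness = C - d = 14 - 8
= 6


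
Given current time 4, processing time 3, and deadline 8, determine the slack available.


Slack = due - current_time - processing
= 8 - 4 - 3
= 1


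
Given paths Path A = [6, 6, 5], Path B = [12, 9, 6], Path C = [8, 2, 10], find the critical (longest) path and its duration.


Path A: 6 + 6 + 5 = 17
Path B: 12 + 9 + 6 = 27
Path C: 8 + 2 + 10 = 20
Critical path = longest = max(17, 27, 20)
= 27 (Path B)


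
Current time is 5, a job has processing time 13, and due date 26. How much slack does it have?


Slack = due - current_time - processing
= 26 - 5 - 13
= 8


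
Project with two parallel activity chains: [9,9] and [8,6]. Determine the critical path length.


Path A: 9 + 9 = 18
Path B: 8 + 6 = 14
Critical path = longest = max(18, 14)
= 18 (Path A)


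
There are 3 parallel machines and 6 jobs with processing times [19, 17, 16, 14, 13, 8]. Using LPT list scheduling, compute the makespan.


Jobs (LPT sorted): [19, 17, 16, 14, 13, 8]
Machines: 3
  J=19 → Machine 1 (load: 0+19=19)
  J=17 → Machine 2 (load: 0+17=17)
  J=16 → Machine 3 (load: 0+16=16)
  J=14 → Machine 3 (load: 16+14=30)
  J=13 → Machine 2 (load: 17+13=30)
  J=8 → Machine 1 (load: 19+8=27)
Machine loads: [27, 30, 30]
Makespan = max = 30 time units


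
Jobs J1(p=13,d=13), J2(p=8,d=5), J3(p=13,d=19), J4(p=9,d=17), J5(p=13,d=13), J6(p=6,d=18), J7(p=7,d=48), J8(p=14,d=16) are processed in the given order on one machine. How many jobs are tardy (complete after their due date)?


Completion vs due date:
  J1: C=13, d=13 → on time
  J2: C=21, d=5 → TARDY
  J3: C=34, d=19 → TARDY
  J4: C=43, d=17 → TARDY
  J5: C=56, d=13 → TARDY
  J6: C=62, d=18 → TARDY
  J7: C=69, d=48 → TARDY
  J8: C=83, d=16 → TARDY
Tardy jobs: J2, J3, J4, J5, J6, J7, J8
Count = 7


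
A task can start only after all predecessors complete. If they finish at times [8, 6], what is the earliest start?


ES = max of all predecessor completion times
Predecessors: [8, 6]
ES = max(8, 6)
= 8


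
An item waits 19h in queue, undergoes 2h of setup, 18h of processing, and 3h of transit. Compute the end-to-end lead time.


Lead time = queue + setup + processing + transit
= 19 + 2 + 18 + 3
= 42 hours


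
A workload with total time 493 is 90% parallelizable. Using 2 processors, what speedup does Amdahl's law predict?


Amdahl's law: T_p = T × ((1-p) + p/N)
= 493 × ((1-0.9) + 0.9/2)
= 493 × (0.10 + 0.4500)
= 493 × 0.5500
= 271.15
Speedup = 493/271.15
= 1.82×


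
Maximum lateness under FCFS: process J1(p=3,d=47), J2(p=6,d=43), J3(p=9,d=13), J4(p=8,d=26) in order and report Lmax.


Lateness per job (L = C - d):
  J1: C=3, d=47, L=-44
  J2: C=9, d=43, L=-34
  J3: C=18, d=13, L=5
  J4: C=26, d=26, L=0
Lmax = max(-44, -34, 5, 0)
= 5


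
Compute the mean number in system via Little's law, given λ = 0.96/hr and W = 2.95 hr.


Little's law: L = λ × W
= 0.96 × 2.95
= 2.83


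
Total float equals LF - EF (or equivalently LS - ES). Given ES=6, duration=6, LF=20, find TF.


EF = ES + duration = 6 + 6 = 12
LS = LF - duration = 20 - 6 = 14
Total Float = LF - EF = 20 - 12
(or LS - ES = 14 - 6)
= 8


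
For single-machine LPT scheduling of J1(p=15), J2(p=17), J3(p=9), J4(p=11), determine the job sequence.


LPT: sort by longest processing time first
  J2: p=17
  J1: p=15
  J4: p=11
  J3: p=9
Order: J2 → J1 → J4 → J3


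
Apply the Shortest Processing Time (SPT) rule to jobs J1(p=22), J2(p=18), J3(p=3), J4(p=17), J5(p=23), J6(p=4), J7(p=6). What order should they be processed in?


SPT: sort by shortest processing time
  J3: p=3
  J6: p=4
  J7: p=6
  J4: p=17
  J2: p=18
  J1: p=22
  J5: p=23
Order: J3 → J6 → J7 → J4 → J2 → J1 → J5


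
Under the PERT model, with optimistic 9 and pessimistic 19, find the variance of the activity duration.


σ² = ((p - o) / 6)² = (p - o)² / 36
= (19 - 9)² / 36
= 10² / 36
= 100 / 36
= 2.7778


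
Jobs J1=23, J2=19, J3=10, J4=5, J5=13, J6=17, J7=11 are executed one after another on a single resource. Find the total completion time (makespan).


Sequential makespan: sum all processing times
= 23 + 19 + 10 + 5 + 13 + 17 + 11
= 98 time units


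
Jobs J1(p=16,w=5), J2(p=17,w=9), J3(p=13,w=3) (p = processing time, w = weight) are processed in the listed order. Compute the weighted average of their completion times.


Completion times:
  J1: C=16, w×C=5×16=80
  J2: C=33, w×C=9×33=297
  J3: C=46, w×C=3×46=138
Sum w×C = 515
Sum w = 17
Weighted avg = 515/17
= 30.29


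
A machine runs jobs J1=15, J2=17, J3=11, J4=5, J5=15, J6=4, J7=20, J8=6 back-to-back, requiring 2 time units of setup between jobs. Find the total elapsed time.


Makespan = Σ processing + (n-1) × setup
= (15 + 17 + 11 + 5 + 15 + 4 + 20 + 6) + (8-1)×2
= 93 + 14
= 107 time units


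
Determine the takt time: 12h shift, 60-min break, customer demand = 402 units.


Available = 12×60 - 60 = 660 min
Takt time = 660 / 402
= 1.64 min/unit


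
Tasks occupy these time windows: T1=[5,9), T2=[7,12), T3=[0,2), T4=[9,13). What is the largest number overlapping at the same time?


Check each time point for overlaps:
  t=7: 2 tasks active (T1, T2)
Max concurrent = 2


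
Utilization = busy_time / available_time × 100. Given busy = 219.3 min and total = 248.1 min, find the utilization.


Utilization = busy / total × 100
= 219.3 / 248.1 × 100
= 88.4%


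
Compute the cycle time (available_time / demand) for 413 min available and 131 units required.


Cycle time = available time / demand
= 413 / 131
= 3.15 min/unit


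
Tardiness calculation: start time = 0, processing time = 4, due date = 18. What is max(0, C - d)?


Completion = start + processing = 0 + 4 = 4
Tardiness = max(0, C - d) = max(0, 4 - 18)
= max(0, -14)
= 0


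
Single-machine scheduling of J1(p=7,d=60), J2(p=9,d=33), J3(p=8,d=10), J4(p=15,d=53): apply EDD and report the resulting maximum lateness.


EDD order: J3 → J2 → J4 → J1
Completion and lateness:
  J3: C=8, d=10, L=8-10=-2
  J2: C=17, d=33, L=17-33=-16
  J4: C=32, d=53, L=32-53=-21
  J1: C=39, d=60, L=39-60=-21
Lmax = max(-2, -16, -21, -21)
= -2


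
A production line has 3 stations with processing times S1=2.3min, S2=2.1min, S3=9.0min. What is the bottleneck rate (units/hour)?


Bottleneck = longest station time
Station times: [2.3, 2.1, 9.0]
Max = 9.0 min
Rate = 60 / 9.0
= 6.67 units/hour (bottleneck: 9.0min)


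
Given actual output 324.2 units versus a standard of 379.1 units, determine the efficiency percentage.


Efficiency = (actual / standard) × 100
= (324.2 / 379.1) × 100
= 85.5%


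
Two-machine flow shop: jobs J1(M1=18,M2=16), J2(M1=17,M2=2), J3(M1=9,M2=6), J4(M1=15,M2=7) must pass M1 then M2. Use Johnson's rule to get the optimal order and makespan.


Johnson's rule:
Group 1 (M1≤M2, sort by M1): []
Group 2 (M1>M2, sort desc M2): ['J1', 'J4', 'J3', 'J2']
Sequence: J1 → J4 → J3 → J2
Makespan calculation:
  J1: M1 done=18, M2 done=34
  J4: M1 done=33, M2 done=41
  J3: M1 done=42, M2 done=48
  J2: M1 done=59, M2 done=61
= Sequence: J1 → J4 → J3 → J2, Makespan: 61


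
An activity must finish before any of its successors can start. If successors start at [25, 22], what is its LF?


LF = min of all successor start times
Successors start at: [25, 22]
LF = min(25, 22)
= 22


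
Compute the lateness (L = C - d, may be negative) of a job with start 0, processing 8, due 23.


Completion = 0 + 8 = 8
Lateness = C - d = 8 - 23
= -15


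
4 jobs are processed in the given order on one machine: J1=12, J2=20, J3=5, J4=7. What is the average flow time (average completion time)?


Completion times:
  J1: completes at 12
  J2: completes at 32
  J3: completes at 37
  J4: completes at 44
Sum = 125
Average = 125/4
= 31.25


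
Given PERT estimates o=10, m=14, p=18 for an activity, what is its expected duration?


te = (o + 4m + p) / 6
= (10 + 4×14 + 18) / 6
= (10 + 56 + 18) / 6
= 84 / 6
= 14.00


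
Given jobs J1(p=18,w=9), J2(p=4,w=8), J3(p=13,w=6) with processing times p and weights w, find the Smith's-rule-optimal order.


WSPT (Smith's rule): sort by p/w ascending
  J2: p/w = 4/8 = 0.500
  J1: p/w = 18/9 = 2.000
  J3: p/w = 13/6 = 2.167
Order: J2 → J1 → J3


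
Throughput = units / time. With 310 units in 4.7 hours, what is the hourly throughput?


Throughput = units / time
= 310 / 4.7
= 66.0 units/hour


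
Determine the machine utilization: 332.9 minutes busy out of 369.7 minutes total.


Utilization = busy / total × 100
= 332.9 / 369.7 × 100
= 90.0%


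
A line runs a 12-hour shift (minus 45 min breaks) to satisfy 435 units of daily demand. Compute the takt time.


Available = 12×60 - 45 = 675 min
Takt time = 675 / 435
= 1.55 min/unit


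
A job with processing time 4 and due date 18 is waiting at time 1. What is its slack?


Slack = due - current_time - processing
= 18 - 1 - 4
= 13


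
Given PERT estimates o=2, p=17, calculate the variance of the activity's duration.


σ² = ((p - o) / 6)² = (p - o)² / 36
= (17 - 2)² / 36
= 15² / 36
= 225 / 36
= 6.2500


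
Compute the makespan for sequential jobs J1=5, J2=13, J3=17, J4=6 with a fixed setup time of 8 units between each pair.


Makespan = Σ processing + (n-1) × setup
= (5 + 13 + 17 + 6) + (4-1)×8
= 41 + 24
= 65 time units


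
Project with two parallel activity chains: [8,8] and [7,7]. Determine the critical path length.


Path A: 8 + 8 = 16
Path B: 7 + 7 = 14
Critical path = longest = max(16, 14)
= 16 (Path A)


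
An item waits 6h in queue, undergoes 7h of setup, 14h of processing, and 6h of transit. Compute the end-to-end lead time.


Lead time = queue + setup + processing + transit
= 6 + 7 + 14 + 6
= 33 hours


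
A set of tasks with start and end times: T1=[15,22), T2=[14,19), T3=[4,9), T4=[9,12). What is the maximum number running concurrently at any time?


Check each time point for overlaps:
  t=15: 2 tasks active (T1, T2)
Max concurrent = 2


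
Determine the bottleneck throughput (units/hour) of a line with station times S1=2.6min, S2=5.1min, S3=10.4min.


Bottleneck = longest station time
Station times: [2.6, 5.1, 10.4]
Max = 10.4 min
Rate = 60 / 10.4
= 5.77 units/hour (bottleneck: 10.4min)


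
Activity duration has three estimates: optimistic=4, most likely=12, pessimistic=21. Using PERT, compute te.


te = (o + 4m + p) / 6
= (4 + 4×12 + 21) / 6
= (4 + 48 + 21) / 6
= 73 / 6
= 12.17


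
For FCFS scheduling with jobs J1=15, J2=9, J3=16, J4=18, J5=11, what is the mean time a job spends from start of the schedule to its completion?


Completion times:
  J1: completes at 15
  J2: completes at 24
  J3: completes at 40
  J4: completes at 58
  J5: completes at 69
Sum = 206
Average = 206/5
= 41.20


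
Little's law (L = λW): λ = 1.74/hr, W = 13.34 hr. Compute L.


Little's law: L = λ × W
= 1.74 × 13.34
= 23.21


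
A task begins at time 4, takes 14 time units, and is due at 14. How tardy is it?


Completion = start + processing = 4 + 14 = 18
Tardiness = max(0, C - d) = max(0, 18 - 14)
= max(0, 4)
= 4


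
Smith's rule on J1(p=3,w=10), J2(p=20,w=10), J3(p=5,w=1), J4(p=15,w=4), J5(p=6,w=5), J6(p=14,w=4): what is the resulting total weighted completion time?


WSPT order (by p/w): J1 → J5 → J2 → J6 → J4 → J3
  J1: C=3, w·C=10×3=30
  J5: C=9, w·C=5×9=45
  J2: C=29, w·C=10×29=290
  J6: C=43, w·C=4×43=172
  J4: C=58, w·C=4×58=232
  J3: C=63, w·C=1×63=63
Σ w·C = 832
= 832


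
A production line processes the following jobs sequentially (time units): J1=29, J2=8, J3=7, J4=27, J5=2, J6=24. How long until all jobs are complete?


Sequential makespan: sum all processing times
= 29 + 8 + 7 + 27 + 2 + 24
= 97 time units


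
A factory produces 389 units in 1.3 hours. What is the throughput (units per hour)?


Throughput = units / time
= 389 / 1.3
= 299.2 units/hour


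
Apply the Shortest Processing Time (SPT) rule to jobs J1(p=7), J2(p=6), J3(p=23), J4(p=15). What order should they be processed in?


SPT: sort by shortest processing time
  J2: p=6
  J1: p=7
  J4: p=15
  J3: p=23
Order: J2 → J1 → J4 → J3


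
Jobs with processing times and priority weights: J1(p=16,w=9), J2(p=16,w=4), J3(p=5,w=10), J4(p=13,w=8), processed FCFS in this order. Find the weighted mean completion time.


Completion times:
  J1: C=16, w×C=9×16=144
  J2: C=32, w×C=4×32=128
  J3: C=37, w×C=10×37=370
  J4: C=50, w×C=8×50=400
Sum w×C = 1042
Sum w = 31
Weighted avg = 1042/31
= 33.61


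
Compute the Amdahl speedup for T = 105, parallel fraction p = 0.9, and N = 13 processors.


Amdahl's law: T_p = T × ((1-p) + p/N)
= 105 × ((1-0.9) + 0.9/13)
= 105 × (0.10 + 0.0692)
= 105 × 0.1692
= 17.77
Speedup = 105/17.77
= 5.91×


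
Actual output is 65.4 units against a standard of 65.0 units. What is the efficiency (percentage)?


Efficiency = (actual / standard) × 100
= (65.4 / 65.0) × 100
= 100.6%


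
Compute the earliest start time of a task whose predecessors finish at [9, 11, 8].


ES = max of all predecessor completion times
Predecessors: [9, 11, 8]
ES = max(9, 11, 8)
= 11


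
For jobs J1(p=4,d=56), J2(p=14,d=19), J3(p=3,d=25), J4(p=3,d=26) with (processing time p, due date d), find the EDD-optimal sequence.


EDD: sort by earliest due date
  J2: d=19, p=14
  J3: d=25, p=3
  J4: d=26, p=3
  J1: d=56, p=4
Order: J2 → J3 → J4 → J1


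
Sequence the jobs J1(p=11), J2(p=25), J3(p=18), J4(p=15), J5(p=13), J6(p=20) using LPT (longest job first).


LPT: sort by longest processing time first
  J2: p=25
  J6: p=20
  J3: p=18
  J4: p=15
  J5: p=13
  J1: p=11
Order: J2 → J6 → J3 → J4 → J5 → J1


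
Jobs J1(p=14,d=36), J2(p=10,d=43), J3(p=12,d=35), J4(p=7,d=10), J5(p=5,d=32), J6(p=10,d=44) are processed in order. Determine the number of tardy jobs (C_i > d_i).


Completion vs due date:
  J1: C=14, d=36 → on time
  J2: C=24, d=43 → on time
  J3: C=36, d=35 → TARDY
  J4: C=43, d=10 → TARDY
  J5: C=48, d=32 → TARDY
  J6: C=58, d=44 → TARDY
Tardy jobs: J3, J4, J5, J6
Count = 4


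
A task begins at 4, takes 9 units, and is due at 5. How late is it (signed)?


Completion = 4 + 9 = 13
Lateness = C - d = 13 - 5
= 8


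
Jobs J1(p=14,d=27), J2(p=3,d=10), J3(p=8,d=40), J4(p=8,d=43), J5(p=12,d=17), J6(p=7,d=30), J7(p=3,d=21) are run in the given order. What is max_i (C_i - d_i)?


Lateness per job (L = C - d):
  J1: C=14, d=27, L=-13
  J2: C=17, d=10, L=7
  J3: C=25, d=40, L=-15
  J4: C=33, d=43, L=-10
  J5: C=45, d=17, L=28
  J6: C=52, d=30, L=22
  J7: C=55, d=21, L=34
Lmax = max(-13, 7, -15, -10, 28, 22, 34)
= 34


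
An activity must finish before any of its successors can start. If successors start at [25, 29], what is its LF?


LF = min of all successor start times
Successors start at: [25, 29]
LF = min(25, 29)
= 25


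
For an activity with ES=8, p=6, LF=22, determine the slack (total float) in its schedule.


EF = ES + duration = 8 + 6 = 14
LS = LF - duration = 22 - 6 = 16
Total Float = LF - EF = 22 - 14
(or LS - ES = 16 - 8)
= 8


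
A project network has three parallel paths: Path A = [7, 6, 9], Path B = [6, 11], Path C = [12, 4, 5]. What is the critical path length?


Path A: 7 + 6 + 9 = 22
Path B: 6 + 11 = 17
Path C: 12 + 4 + 5 = 21
Critical path = longest = max(22, 17, 21)
= 22 (Path A)


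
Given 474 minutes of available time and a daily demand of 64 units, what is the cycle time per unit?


Cycle time = available time / demand
= 474 / 64
= 7.41 min/unit


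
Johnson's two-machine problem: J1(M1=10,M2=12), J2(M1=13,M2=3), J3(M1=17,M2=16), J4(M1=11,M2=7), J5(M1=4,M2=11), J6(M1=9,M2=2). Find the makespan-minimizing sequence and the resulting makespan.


Johnson's rule:
Group 1 (M1≤M2, sort by M1): ['J5', 'J1']
Group 2 (M1>M2, sort desc M2): ['J3', 'J4', 'J2', 'J6']
Sequence: J5 → J1 → J3 → J4 → J2 → J6
Makespan calculation:
  J5: M1 done=4, M2 done=15
  J1: M1 done=14, M2 done=27
  J3: M1 done=31, M2 done=47
  J4: M1 done=42, M2 done=54
  J2: M1 done=55, M2 done=58
  J6: M1 done=64, M2 done=66
= Sequence: J5 → J1 → J3 → J4 → J2 → J6, Makespan: 66


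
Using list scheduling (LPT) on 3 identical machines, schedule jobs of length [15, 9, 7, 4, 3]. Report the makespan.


Jobs (LPT sorted): [15, 9, 7, 4, 3]
Machines: 3
  J=15 → Machine 1 (load: 0+15=15)
  J=9 → Machine 2 (load: 0+9=9)
  J=7 → Machine 3 (load: 0+7=7)
  J=4 → Machine 3 (load: 7+4=11)
  J=3 → Machine 2 (load: 9+3=12)
Machine loads: [15, 12, 11]
Makespan = max = 15 time units


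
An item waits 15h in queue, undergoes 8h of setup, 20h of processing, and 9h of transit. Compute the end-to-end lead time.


Lead time = queue + setup + processing + transit
= 15 + 8 + 20 + 9
= 52 hours


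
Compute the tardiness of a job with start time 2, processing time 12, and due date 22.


Completion = start + processing = 2 + 12 = 14
Tardiness = max(0, C - d) = max(0, 14 - 22)
= max(0, -8)
= 0


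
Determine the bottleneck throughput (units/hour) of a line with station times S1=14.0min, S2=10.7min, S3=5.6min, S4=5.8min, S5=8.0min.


Bottleneck = longest station time
Station times: [14.0, 10.7, 5.6, 5.8, 8.0]
Max = 14.0 min
Rate = 60 / 14.0
= 4.29 units/hour (bottleneck: 14.0min)


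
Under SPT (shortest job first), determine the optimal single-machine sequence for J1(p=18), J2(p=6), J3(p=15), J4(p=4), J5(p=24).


SPT: sort by shortest processing time
  J4: p=4
  J2: p=6
  J3: p=15
  J1: p=18
  J5: p=24
Order: J4 → J2 → J3 → J1 → J5


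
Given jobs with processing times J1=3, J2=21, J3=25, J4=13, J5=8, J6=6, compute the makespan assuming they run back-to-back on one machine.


Sequential makespan: sum all processing times
= 3 + 21 + 25 + 13 + 8 + 6
= 76 time units


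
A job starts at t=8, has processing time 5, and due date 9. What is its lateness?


Completion = 8 + 5 = 13
Lateness = C - d = 13 - 9
= 4


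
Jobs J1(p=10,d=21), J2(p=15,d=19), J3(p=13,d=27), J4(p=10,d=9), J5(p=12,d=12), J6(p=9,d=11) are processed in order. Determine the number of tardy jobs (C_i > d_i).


Completion vs due date:
  J1: C=10, d=21 → on time
  J2: C=25, d=19 → TARDY
  J3: C=38, d=27 → TARDY
  J4: C=48, d=9 → TARDY
  J5: C=60, d=12 → TARDY
  J6: C=69, d=11 → TARDY
Tardy jobs: J2, J3, J4, J5, J6
Count = 5


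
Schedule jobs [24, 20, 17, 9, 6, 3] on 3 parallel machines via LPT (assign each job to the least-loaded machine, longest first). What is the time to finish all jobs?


Jobs (LPT sorted): [24, 20, 17, 9, 6, 3]
Machines: 3
  J=24 → Machine 1 (load: 0+24=24)
  J=20 → Machine 2 (load: 0+20=20)
  J=17 → Machine 3 (load: 0+17=17)
  J=9 → Machine 3 (load: 17+9=26)
  J=6 → Machine 2 (load: 20+6=26)
  J=3 → Machine 1 (load: 24+3=27)
Machine loads: [27, 26, 26]
Makespan = max = 27 time units
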